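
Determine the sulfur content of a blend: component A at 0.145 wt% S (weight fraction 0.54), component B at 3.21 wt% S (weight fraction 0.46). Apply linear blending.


Linear sulfur blending: S_blend = x1*S1 + x2*S2
Contribution 1: 0.54 * 0.145 = 0.0783 wt%
Contribution 2: 0.46 * 3.21 = 1.4766 wt%
S_blend = 0.0783 + 1.4766 = 1.5549

1.5549 wt%


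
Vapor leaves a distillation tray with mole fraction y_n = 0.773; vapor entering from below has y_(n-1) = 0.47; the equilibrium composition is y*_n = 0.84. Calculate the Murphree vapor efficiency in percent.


Murphree vapor efficiency: EMV = (y_n - y_(n-1)) / (y*_n - y_(n-1)) * 100
EMV = (0.773 - 0.47) / (0.84 - 0.47) * 100 = 0.303 / 0.37 * 100 = 81.89

81.89 %


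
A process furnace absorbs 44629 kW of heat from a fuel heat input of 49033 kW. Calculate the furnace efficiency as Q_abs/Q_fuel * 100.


Furnace efficiency = Q_absorbed / Q_fuel * 100
= 44629 / 49033 * 100 = 91.02

91.02 %


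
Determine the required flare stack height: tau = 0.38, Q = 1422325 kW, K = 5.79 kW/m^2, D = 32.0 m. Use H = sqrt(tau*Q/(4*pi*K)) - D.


tau*Q/(4*pi*K) = 0.38 * 1422325 / (4 * pi * 5.79) = 7428.38
sqrt(7428.38) = 86.1881
H = 86.1881 - 32.0 = 54.19

54.19 m


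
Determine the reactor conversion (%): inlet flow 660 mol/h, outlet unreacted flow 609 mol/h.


X = (F_in - F_out) / F_in * 100
Moles reacted = 660 - 609 = 51
X = 51 / 660 * 100
= 0.07727 * 100
= 7.727 %

7.727 %


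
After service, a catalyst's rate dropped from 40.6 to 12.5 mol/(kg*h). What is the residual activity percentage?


Activity (%) = (rate_used / rate_fresh) * 100
rate_used = 12.5, rate_fresh = 40.6
= (12.5 / 40.6) * 100
= 0.3079 * 100 = 30.79

30.79 %


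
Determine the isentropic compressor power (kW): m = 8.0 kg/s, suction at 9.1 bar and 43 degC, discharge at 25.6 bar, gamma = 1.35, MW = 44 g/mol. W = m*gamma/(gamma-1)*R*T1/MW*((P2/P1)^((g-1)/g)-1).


Isentropic work: W = m*(gamma/(gamma-1))*(R*T1/MW)*((P2/P1)^((gamma-1)/gamma) - 1)
T1 = 43 + 273.15 = 316.15 K
Pressure ratio = 25.6 / 9.1 = 2.81319
Exponent = (1.35 - 1)/1.35 = 0.259259
(P2/P1)^exp - 1 = 2.81319^0.259259 - 1 = 0.307552
W = 8.0 * 1.35 / 0.35 * 8.314 * 316.15 / 44 * 0.307552 = 566.9

566.9 kW


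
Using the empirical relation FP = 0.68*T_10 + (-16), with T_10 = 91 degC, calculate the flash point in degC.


FP = 0.68 * 91 + (-16) = 45.88

45.88 degC


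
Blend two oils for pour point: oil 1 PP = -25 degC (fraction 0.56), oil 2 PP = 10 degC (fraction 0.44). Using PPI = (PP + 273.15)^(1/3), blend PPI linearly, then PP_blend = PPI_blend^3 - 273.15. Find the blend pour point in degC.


PPI_1 = (-25 + 273.15)^(1/3) = 6.284028
PPI_2 = (10 + 273.15)^(1/3) = 6.566574
PPI_blend = 0.56 * 6.284028 + 0.44 * 6.566574 = 6.408348
PP_blend = 6.408348^3 - 273.15 = 263.1711 - 273.15 = -9.98

-9.98 degC


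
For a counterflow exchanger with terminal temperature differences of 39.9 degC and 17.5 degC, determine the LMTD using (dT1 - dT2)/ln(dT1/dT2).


LMTD = (dT1 - dT2) / ln(dT1/dT2)
= (39.9 - 17.5) / ln(39.9 / 17.5) = 22.4 / 0.824175 = 27.18

27.18 degC


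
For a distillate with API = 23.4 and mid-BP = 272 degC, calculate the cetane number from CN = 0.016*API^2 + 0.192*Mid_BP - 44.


CN = 0.016 * 23.4^2 + 0.192 * 272 - 44
CN = 8.76096 + 52.224 - 44 = 16.98496

16.98496


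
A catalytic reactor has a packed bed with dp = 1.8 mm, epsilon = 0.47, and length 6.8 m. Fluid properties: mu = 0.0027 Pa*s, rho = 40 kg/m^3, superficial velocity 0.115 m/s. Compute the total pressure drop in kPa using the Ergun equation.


dp = 1.8 mm = 0.0018 m
Viscous term = 150*0.0027*0.115*(1-0.47)^2 / (0.0018^2*0.47^3) = 38892.5
Inertial term = 1.75*40*0.115^2*(1-0.47) / (0.0018*0.47^3) = 2625.45
dP/L = 38892.5 + 2625.45 = 41517.9 Pa/m
dP = 41517.9 * 6.8 / 1000 = 282.3 kPa

282.3 kPa


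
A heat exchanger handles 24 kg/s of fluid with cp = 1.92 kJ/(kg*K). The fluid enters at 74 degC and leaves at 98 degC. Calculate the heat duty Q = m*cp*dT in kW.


Q = m_dot * cp * delta_T
delta_T = 98 - 74 = 24 K
Q = 24 * 1.92 * 24
= 46.08 * 24
= 1105.92 kW

1105.92 kW


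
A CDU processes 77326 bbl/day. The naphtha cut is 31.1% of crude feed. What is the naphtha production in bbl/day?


Crude throughput = 77326 bbl/day
Fraction yield = 31.1%
yield = throughput * fraction / 100
yield = 77326 * 31.1 / 100 = 24048.386

24048.386 bbl/day


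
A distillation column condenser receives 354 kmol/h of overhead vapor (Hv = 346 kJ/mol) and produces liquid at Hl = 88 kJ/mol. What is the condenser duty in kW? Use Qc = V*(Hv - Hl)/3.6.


Qc = 354 * (346 - 88) / 3.6 = 354 * 258 / 3.6 = 25370

25370 kW


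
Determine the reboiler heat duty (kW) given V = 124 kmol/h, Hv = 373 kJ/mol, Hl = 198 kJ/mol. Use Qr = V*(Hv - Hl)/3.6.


Qr = 124 * (373 - 198) / 3.6 = 124 * 175 / 3.6 = 6028

6028 kW


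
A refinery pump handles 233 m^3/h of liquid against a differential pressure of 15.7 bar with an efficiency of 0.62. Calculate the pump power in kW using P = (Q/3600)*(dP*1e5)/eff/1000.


Q = 233 / 3600 = 0.0647222 m^3/s
P = 0.0647222 * (15.7 * 1e5) / 0.62 / 1000 = 163.9

163.9 kW


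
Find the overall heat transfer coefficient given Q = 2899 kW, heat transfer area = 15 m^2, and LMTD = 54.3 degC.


From Q = U*A*LMTD, U = Q / (A * LMTD)
U = 2899 / (15 * 54.3) = 2899 / 814.5 = 3.559

3.559 kW/(m^2*K)


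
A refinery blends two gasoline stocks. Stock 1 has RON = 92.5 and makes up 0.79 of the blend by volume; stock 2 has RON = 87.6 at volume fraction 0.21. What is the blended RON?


Linear blending: RON_blend = sum(vi * RONi)
Contribution 1: 0.79 * 92.5 = 73.075
Contribution 2: 0.21 * 87.6 = 18.396
RON_blend = 73.075 + 18.396 = 91.471

91.471


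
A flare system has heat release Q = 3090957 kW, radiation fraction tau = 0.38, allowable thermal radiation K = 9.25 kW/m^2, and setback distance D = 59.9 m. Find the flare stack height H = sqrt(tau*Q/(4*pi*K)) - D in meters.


tau*Q/(4*pi*K) = 0.38 * 3090957 / (4 * pi * 9.25) = 10104.7
sqrt(10104.7) = 100.522
H = 100.522 - 59.9 = 40.62

40.62 m


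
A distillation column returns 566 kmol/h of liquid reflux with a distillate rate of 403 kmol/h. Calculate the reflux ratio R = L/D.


Reflux ratio definition: R = L / D (liquid returned / distillate withdrawn)
L = 566 kmol/h, D = 403 kmol/h
R = 566 / 403 = 1.404

1.404


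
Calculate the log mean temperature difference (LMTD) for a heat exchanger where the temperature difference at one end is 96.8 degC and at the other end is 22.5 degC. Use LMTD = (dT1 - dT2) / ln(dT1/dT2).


LMTD = (dT1 - dT2) / ln(dT1/dT2)
= (96.8 - 22.5) / ln(96.8 / 22.5) = 74.3 / 1.45913 = 50.92

50.92 degC


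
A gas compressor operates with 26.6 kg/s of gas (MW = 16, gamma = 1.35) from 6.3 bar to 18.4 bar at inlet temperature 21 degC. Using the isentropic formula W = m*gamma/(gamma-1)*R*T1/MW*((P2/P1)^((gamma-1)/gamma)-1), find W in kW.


Isentropic work: W = m*(gamma/(gamma-1))*(R*T1/MW)*((P2/P1)^((gamma-1)/gamma) - 1)
T1 = 21 + 273.15 = 294.15 K
Pressure ratio = 18.4 / 6.3 = 2.92063
Exponent = (1.35 - 1)/1.35 = 0.259259
(P2/P1)^exp - 1 = 2.92063^0.259259 - 1 = 0.320319
W = 26.6 * 1.35 / 0.35 * 8.314 * 294.15 / 16 * 0.320319 = 5023

5023 kW


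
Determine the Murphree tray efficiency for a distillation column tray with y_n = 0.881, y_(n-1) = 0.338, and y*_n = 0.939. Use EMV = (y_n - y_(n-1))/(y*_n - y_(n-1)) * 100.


Murphree vapor efficiency: EMV = (y_n - y_(n-1)) / (y*_n - y_(n-1)) * 100
EMV = (0.881 - 0.338) / (0.939 - 0.338) * 100 = 0.543 / 0.601 * 100 = 90.35

90.35 %


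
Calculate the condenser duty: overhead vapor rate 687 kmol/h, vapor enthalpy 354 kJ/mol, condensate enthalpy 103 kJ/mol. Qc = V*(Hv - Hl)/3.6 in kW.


Qc = 687 * (354 - 103) / 3.6 = 687 * 251 / 3.6 = 47900

47900 kW


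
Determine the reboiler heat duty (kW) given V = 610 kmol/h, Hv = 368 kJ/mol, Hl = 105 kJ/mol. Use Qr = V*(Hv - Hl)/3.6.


Qr = 610 * (368 - 105) / 3.6 = 610 * 263 / 3.6 = 44560

44560 kW


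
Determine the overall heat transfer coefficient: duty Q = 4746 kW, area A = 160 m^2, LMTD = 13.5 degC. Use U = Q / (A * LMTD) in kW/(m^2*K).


From Q = U*A*LMTD, U = Q / (A * LMTD)
U = 4746 / (160 * 13.5) = 4746 / 2160 = 2.197

2.197 kW/(m^2*K)


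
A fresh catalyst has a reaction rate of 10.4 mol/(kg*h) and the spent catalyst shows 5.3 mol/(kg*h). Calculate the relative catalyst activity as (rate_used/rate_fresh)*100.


Activity (%) = (rate_used / rate_fresh) * 100
rate_used = 5.3, rate_fresh = 10.4
= (5.3 / 10.4) * 100
= 0.5096 * 100 = 50.96

50.96 %


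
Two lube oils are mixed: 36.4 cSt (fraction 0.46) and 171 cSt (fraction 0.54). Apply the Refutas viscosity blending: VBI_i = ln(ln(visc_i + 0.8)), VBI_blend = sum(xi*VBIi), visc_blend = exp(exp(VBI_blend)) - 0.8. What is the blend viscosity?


Refutas method: VBN_i = 14.534*ln(ln(visc_i + 0.8)) + 10.975, blended linearly by mass fraction; since VBN is linear in VBI_i = ln(ln(visc_i + 0.8)) and the fractions sum to 1, blend VBI directly: visc = exp(exp(VBI_blend)) - 0.8
VBI_1 = ln(ln(36.4 + 0.8)) = 1.28545
VBI_2 = ln(ln(171 + 0.8)) = 1.63828
VBI_blend = 0.46 * 1.28545 + 0.54 * 1.63828 = 1.47598
visc_blend = exp(exp(1.47598)) - 0.8 = 78.67

78.67 cSt


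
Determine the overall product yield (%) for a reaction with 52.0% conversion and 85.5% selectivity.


Overall yield = conversion (%) * selectivity (%) / 100
Conversion = 52.0%, Selectivity = 85.5%
Y = 52.0 * 85.5 / 100
= 44.46 %

44.46 %


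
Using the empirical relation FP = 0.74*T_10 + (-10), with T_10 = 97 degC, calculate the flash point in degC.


FP = 0.74 * 97 + (-10) = 61.78

61.78 degC


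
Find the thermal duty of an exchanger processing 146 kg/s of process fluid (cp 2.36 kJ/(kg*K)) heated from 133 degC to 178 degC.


Q = m_dot * cp * delta_T
delta_T = 178 - 133 = 45 K
Q = 146 * 2.36 * 45
= 344.56 * 45
= 15505.2 kW

15505.2 kW


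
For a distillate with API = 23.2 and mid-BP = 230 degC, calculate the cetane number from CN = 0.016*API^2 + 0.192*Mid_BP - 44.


CN = 0.016 * 23.2^2 + 0.192 * 230 - 44
CN = 8.61184 + 44.16 - 44 = 8.77184

8.77184


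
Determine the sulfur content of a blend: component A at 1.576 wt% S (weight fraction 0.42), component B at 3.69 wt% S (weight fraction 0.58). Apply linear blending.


Linear sulfur blending: S_blend = x1*S1 + x2*S2
Contribution 1: 0.42 * 1.576 = 0.66192 wt%
Contribution 2: 0.58 * 3.69 = 2.1402 wt%
S_blend = 0.66192 + 2.1402 = 2.80212

2.80212 wt%


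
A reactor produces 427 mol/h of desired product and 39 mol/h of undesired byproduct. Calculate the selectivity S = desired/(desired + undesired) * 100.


Selectivity = desired / (desired + undesired) * 100
Total products = 427 + 39 = 466 mol/h
S = 427 / 466 * 100
= 0.9163 * 100
= 91.63 %

91.63 %


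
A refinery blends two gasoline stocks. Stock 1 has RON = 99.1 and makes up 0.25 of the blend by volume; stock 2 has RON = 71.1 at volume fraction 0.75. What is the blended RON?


Linear blending: RON_blend = sum(vi * RONi)
Contribution 1: 0.25 * 99.1 = 24.775
Contribution 2: 0.75 * 71.1 = 53.325
RON_blend = 24.775 + 53.325 = 78.1

78.1


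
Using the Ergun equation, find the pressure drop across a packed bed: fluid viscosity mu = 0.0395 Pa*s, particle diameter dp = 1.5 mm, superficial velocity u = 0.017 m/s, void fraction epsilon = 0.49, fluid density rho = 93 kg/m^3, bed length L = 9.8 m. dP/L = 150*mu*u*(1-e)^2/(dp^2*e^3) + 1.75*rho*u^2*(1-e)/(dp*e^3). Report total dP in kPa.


dp = 1.5 mm = 0.0015 m
Viscous term = 150*0.0395*0.017*(1-0.49)^2 / (0.0015^2*0.49^3) = 98970.8
Inertial term = 1.75*93*0.017^2*(1-0.49) / (0.0015*0.49^3) = 135.928
dP/L = 98970.8 + 135.928 = 99106.7 Pa/m
dP = 99106.7 * 9.8 / 1000 = 971.2 kPa

971.2 kPa


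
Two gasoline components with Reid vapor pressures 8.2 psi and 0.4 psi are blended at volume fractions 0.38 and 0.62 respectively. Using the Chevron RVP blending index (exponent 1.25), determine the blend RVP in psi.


Chevron index: RVP_blend = (sum xi*RVPi^1.25)^(1/1.25)
RVP^1.25 terms: 0.38 * 8.2^1.25 + 0.62 * 0.4^1.25 = 5.47014
RVP_blend = 5.47014^(1/1.25) = 3.894

3.894 psi


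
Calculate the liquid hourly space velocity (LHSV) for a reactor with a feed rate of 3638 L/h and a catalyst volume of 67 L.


LHSV = volumetric feed rate / catalyst volume
= 3638 L/h / 67 L
= 54.30 h^-1

54.30 h^-1


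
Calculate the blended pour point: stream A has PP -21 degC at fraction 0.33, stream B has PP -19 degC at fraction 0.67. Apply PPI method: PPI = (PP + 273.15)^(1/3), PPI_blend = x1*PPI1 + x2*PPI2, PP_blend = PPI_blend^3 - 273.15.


PPI_1 = (-21 + 273.15)^(1/3) = 6.317613
PPI_2 = (-19 + 273.15)^(1/3) = 6.334272
PPI_blend = 0.33 * 6.317613 + 0.67 * 6.334272 = 6.328775
PP_blend = 6.328775^3 - 273.15 = 253.4889 - 273.15 = -19.66

-19.66 degC


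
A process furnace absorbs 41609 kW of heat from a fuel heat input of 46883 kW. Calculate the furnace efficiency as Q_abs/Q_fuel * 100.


Furnace efficiency = Q_absorbed / Q_fuel * 100
= 41609 / 46883 * 100 = 88.75

88.75 %


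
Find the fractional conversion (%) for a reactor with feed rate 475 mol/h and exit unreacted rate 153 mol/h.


X = (F_in - F_out) / F_in * 100
Moles reacted = 475 - 153 = 322
X = 322 / 475 * 100
= 0.6779 * 100
= 67.79 %

67.79 %


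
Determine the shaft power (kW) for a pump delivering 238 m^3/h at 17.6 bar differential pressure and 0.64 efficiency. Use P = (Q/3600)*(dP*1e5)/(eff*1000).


Q = 238 / 3600 = 0.0661111 m^3/s
P = 0.0661111 * (17.6 * 1e5) / 0.64 / 1000 = 181.8

181.8 kW


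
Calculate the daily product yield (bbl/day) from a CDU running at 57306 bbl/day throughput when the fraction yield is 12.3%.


Crude throughput = 57306 bbl/day
Fraction yield = 12.3%
yield = throughput * fraction / 100
yield = 57306 * 12.3 / 100 = 7048.638

7048.638 bbl/day


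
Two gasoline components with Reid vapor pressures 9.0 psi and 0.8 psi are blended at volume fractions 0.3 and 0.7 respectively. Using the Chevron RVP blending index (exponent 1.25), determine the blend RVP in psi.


Chevron index: RVP_blend = (sum xi*RVPi^1.25)^(1/1.25)
RVP^1.25 terms: 0.3 * 9.0^1.25 + 0.7 * 0.8^1.25 = 5.20615
RVP_blend = 5.20615^(1/1.25) = 3.743

3.743 psi


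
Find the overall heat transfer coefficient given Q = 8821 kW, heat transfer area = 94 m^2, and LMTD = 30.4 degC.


From Q = U*A*LMTD, U = Q / (A * LMTD)
U = 8821 / (94 * 30.4) = 8821 / 2857.6 = 3.087

3.087 kW/(m^2*K)


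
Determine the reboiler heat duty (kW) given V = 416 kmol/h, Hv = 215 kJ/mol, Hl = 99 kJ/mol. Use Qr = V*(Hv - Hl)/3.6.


Qr = 416 * (215 - 99) / 3.6 = 416 * 116 / 3.6 = 13400

13400 kW


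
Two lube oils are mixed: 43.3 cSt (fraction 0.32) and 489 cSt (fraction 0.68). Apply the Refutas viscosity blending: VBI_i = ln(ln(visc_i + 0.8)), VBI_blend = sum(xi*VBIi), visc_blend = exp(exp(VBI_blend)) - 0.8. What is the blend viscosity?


Refutas method: VBN_i = 14.534*ln(ln(visc_i + 0.8)) + 10.975, blended linearly by mass fraction; since VBN is linear in VBI_i = ln(ln(visc_i + 0.8)) and the fractions sum to 1, blend VBI directly: visc = exp(exp(VBI_blend)) - 0.8
VBI_1 = ln(ln(43.3 + 0.8)) = 1.33143
VBI_2 = ln(ln(489 + 0.8)) = 1.82358
VBI_blend = 0.32 * 1.33143 + 0.68 * 1.82358 = 1.66609
visc_blend = exp(exp(1.66609)) - 0.8 = 197.8

197.8 cSt


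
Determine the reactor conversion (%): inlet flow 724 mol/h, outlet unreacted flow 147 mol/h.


X = (F_in - F_out) / F_in * 100
Moles reacted = 724 - 147 = 577
X = 577 / 724 * 100
= 0.7970 * 100
= 79.70 %

79.70 %


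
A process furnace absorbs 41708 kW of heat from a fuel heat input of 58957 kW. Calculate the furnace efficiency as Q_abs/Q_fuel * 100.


Furnace efficiency = Q_absorbed / Q_fuel * 100
= 41708 / 58957 * 100 = 70.74

70.74 %


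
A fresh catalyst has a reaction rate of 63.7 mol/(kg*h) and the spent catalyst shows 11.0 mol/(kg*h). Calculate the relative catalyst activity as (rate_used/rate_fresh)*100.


Activity (%) = (rate_used / rate_fresh) * 100
rate_used = 11.0, rate_fresh = 63.7
= (11.0 / 63.7) * 100
= 0.1727 * 100 = 17.27

17.27 %


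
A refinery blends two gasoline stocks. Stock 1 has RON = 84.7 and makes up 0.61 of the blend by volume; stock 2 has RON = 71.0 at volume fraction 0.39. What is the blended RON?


Linear blending: RON_blend = sum(vi * RONi)
Contribution 1: 0.61 * 84.7 = 51.667
Contribution 2: 0.39 * 71.0 = 27.69
RON_blend = 51.667 + 27.69 = 79.357

79.357


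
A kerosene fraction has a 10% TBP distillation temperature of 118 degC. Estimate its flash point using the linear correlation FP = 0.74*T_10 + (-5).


FP = 0.74 * 118 + (-5) = 82.32

82.32 degC


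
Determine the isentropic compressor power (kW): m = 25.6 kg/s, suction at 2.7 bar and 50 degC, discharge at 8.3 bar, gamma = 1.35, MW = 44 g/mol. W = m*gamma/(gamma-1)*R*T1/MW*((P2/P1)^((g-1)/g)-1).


Isentropic work: W = m*(gamma/(gamma-1))*(R*T1/MW)*((P2/P1)^((gamma-1)/gamma) - 1)
T1 = 50 + 273.15 = 323.15 K
Pressure ratio = 8.3 / 2.7 = 3.07407
Exponent = (1.35 - 1)/1.35 = 0.259259
(P2/P1)^exp - 1 = 3.07407^0.259259 - 1 = 0.337963
W = 25.6 * 1.35 / 0.35 * 8.314 * 323.15 / 44 * 0.337963 = 2038

2038 kW


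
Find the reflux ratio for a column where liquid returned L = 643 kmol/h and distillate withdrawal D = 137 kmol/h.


Reflux ratio definition: R = L / D (liquid returned / distillate withdrawn)
L = 643 kmol/h, D = 137 kmol/h
R = 643 / 137 = 4.693

4.693


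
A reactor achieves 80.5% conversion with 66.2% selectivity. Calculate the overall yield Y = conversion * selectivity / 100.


Overall yield = conversion (%) * selectivity (%) / 100
Conversion = 80.5%, Selectivity = 66.2%
Y = 80.5 * 66.2 / 100
= 53.291 %

53.291 %


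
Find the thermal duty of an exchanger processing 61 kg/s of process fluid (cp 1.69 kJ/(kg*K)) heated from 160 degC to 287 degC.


Q = m_dot * cp * delta_T
delta_T = 287 - 160 = 127 K
Q = 61 * 1.69 * 127
= 103.09 * 127
= 13092.43 kW

13092.43 kW


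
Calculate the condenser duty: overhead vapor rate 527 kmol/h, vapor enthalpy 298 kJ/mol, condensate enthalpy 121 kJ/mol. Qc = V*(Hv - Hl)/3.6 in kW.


Qc = 527 * (298 - 121) / 3.6 = 527 * 177 / 3.6 = 25910

25910 kW


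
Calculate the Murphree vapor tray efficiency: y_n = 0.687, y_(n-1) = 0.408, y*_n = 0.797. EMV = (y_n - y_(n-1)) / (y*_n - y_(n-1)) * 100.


Murphree vapor efficiency: EMV = (y_n - y_(n-1)) / (y*_n - y_(n-1)) * 100
EMV = (0.687 - 0.408) / (0.797 - 0.408) * 100 = 0.279 / 0.389 * 100 = 71.72

71.72 %


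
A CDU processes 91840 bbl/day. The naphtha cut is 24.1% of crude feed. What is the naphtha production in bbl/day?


Crude throughput = 91840 bbl/day
Fraction yield = 24.1%
yield = throughput * fraction / 100
yield = 91840 * 24.1 / 100 = 22133.44

22133.44 bbl/day


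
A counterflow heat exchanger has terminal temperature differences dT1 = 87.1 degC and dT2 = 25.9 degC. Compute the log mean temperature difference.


LMTD = (dT1 - dT2) / ln(dT1/dT2)
= (87.1 - 25.9) / ln(87.1 / 25.9) = 61.2 / 1.21281 = 50.46

50.46 degC


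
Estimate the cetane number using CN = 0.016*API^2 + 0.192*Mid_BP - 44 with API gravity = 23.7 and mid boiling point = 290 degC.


CN = 0.016 * 23.7^2 + 0.192 * 290 - 44
CN = 8.98704 + 55.68 - 44 = 20.66704

20.66704


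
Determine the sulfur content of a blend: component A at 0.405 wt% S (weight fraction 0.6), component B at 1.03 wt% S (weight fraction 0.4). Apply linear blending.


Linear sulfur blending: S_blend = x1*S1 + x2*S2
Contribution 1: 0.6 * 0.405 = 0.243 wt%
Contribution 2: 0.4 * 1.03 = 0.412 wt%
S_blend = 0.243 + 0.412 = 0.655

0.655 wt%


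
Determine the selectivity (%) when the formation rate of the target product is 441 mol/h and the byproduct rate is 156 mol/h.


Selectivity = desired / (desired + undesired) * 100
Total products = 441 + 156 = 597 mol/h
S = 441 / 597 * 100
= 0.7387 * 100
= 73.87 %

73.87 %


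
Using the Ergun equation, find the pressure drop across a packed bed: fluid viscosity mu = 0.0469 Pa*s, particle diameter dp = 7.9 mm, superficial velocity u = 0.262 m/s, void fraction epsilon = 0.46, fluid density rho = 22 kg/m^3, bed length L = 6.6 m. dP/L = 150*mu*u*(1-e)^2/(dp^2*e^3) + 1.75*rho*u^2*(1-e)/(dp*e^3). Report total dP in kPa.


dp = 7.9 mm = 0.0079 m
Viscous term = 150*0.0469*0.262*(1-0.46)^2 / (0.0079^2*0.46^3) = 88476
Inertial term = 1.75*22*0.262^2*(1-0.46) / (0.0079*0.46^3) = 1855.91
dP/L = 88476 + 1855.91 = 90331.9 Pa/m
dP = 90331.9 * 6.6 / 1000 = 596.2 kPa

596.2 kPa


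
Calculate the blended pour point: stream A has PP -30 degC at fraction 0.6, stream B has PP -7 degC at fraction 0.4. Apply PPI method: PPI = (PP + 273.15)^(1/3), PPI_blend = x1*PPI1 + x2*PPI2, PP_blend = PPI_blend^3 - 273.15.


PPI_1 = (-30 + 273.15)^(1/3) = 6.241535
PPI_2 = (-7 + 273.15)^(1/3) = 6.432436
PPI_blend = 0.6 * 6.241535 + 0.4 * 6.432436 = 6.317895
PP_blend = 6.317895^3 - 273.15 = 252.1838 - 273.15 = -20.97

-20.97 degC


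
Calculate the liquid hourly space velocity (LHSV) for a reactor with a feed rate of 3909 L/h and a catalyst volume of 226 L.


LHSV = volumetric feed rate / catalyst volume
= 3909 L/h / 226 L
= 17.30 h^-1

17.30 h^-1


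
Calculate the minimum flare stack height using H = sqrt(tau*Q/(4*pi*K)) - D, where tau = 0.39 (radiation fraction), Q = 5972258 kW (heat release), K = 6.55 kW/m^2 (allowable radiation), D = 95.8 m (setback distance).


tau*Q/(4*pi*K) = 0.39 * 5972258 / (4 * pi * 6.55) = 28297.8
sqrt(28297.8) = 168.219
H = 168.219 - 95.8 = 72.42

72.42 m


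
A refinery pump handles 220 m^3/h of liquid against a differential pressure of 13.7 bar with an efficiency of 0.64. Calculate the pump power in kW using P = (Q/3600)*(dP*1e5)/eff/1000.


Q = 220 / 3600 = 0.0611111 m^3/s
P = 0.0611111 * (13.7 * 1e5) / 0.64 / 1000 = 130.8

130.8 kW


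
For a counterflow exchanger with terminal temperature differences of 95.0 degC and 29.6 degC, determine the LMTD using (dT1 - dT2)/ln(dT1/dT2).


LMTD = (dT1 - dT2) / ln(dT1/dT2)
= (95.0 - 29.6) / ln(95.0 / 29.6) = 65.4 / 1.1661 = 56.08

56.08 degC


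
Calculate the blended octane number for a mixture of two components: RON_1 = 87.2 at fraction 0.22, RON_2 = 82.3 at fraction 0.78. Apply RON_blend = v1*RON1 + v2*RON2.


Linear blending: RON_blend = sum(vi * RONi)
Contribution 1: 0.22 * 87.2 = 19.184
Contribution 2: 0.78 * 82.3 = 64.194
RON_blend = 19.184 + 64.194 = 83.378

83.378


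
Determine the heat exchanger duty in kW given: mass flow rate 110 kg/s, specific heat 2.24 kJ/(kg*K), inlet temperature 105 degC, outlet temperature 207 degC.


Q = m_dot * cp * delta_T
delta_T = 207 - 105 = 102 K
Q = 110 * 2.24 * 102
= 246.4 * 102
= 25132.8 kW

25132.8 kW


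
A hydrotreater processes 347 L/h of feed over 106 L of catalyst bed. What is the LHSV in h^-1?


LHSV = volumetric feed rate / catalyst volume
= 347 L/h / 106 L
= 3.274 h^-1

3.274 h^-1


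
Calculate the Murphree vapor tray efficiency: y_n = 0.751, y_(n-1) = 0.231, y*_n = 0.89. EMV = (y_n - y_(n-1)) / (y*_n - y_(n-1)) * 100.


Murphree vapor efficiency: EMV = (y_n - y_(n-1)) / (y*_n - y_(n-1)) * 100
EMV = (0.751 - 0.231) / (0.89 - 0.231) * 100 = 0.52 / 0.659 * 100 = 78.91

78.91 %


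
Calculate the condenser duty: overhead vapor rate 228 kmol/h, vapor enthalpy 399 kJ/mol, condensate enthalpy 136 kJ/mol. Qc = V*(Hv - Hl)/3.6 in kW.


Qc = 228 * (399 - 136) / 3.6 = 228 * 263 / 3.6 = 16660

16660 kW


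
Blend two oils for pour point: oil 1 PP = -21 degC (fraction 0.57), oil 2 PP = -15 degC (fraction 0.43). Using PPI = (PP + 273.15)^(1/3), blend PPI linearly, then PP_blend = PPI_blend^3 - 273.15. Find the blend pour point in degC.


PPI_1 = (-21 + 273.15)^(1/3) = 6.317613
PPI_2 = (-15 + 273.15)^(1/3) = 6.36733
PPI_blend = 0.57 * 6.317613 + 0.43 * 6.36733 = 6.338991
PP_blend = 6.338991^3 - 273.15 = 254.7185 - 273.15 = -18.43

-18.43 degC


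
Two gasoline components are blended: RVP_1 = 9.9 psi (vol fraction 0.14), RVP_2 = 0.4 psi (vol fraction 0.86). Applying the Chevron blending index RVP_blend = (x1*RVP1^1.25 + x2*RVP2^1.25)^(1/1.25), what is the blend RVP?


Chevron index: RVP_blend = (sum xi*RVPi^1.25)^(1/1.25)
RVP^1.25 terms: 0.14 * 9.9^1.25 + 0.86 * 0.4^1.25 = 2.73208
RVP_blend = 2.73208^(1/1.25) = 2.235

2.235 psi


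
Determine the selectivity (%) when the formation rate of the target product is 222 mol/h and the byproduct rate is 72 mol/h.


Selectivity = desired / (desired + undesired) * 100
Total products = 222 + 72 = 294 mol/h
S = 222 / 294 * 100
= 0.7551 * 100
= 75.51 %

75.51 %


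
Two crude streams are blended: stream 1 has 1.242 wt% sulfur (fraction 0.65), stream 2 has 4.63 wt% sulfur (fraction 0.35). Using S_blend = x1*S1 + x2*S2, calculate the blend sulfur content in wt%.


Linear sulfur blending: S_blend = x1*S1 + x2*S2
Contribution 1: 0.65 * 1.242 = 0.8073 wt%
Contribution 2: 0.35 * 4.63 = 1.6205 wt%
S_blend = 0.8073 + 1.6205 = 2.4278

2.4278 wt%


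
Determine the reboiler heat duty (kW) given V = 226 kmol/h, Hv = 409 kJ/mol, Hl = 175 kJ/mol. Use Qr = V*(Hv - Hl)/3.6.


Qr = 226 * (409 - 175) / 3.6 = 226 * 234 / 3.6 = 14690

14690 kW


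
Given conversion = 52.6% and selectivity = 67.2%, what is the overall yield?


Overall yield = conversion (%) * selectivity (%) / 100
Conversion = 52.6%, Selectivity = 67.2%
Y = 52.6 * 67.2 / 100
= 35.3472 %

35.3472 %


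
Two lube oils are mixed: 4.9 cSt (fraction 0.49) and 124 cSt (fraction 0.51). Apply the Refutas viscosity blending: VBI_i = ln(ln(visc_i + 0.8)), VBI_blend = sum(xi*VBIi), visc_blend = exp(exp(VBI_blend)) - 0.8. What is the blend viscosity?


Refutas method: VBN_i = 14.534*ln(ln(visc_i + 0.8)) + 10.975, blended linearly by mass fraction; since VBN is linear in VBI_i = ln(ln(visc_i + 0.8)) and the fractions sum to 1, blend VBI directly: visc = exp(exp(VBI_blend)) - 0.8
VBI_1 = ln(ln(4.9 + 0.8)) = 0.554153
VBI_2 = ln(ln(124 + 0.8)) = 1.57417
VBI_blend = 0.49 * 0.554153 + 0.51 * 1.57417 = 1.07436
visc_blend = exp(exp(1.07436)) - 0.8 = 17.89

17.89 cSt


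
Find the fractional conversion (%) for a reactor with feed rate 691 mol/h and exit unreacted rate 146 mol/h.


X = (F_in - F_out) / F_in * 100
Moles reacted = 691 - 146 = 545
X = 545 / 691 * 100
= 0.7887 * 100
= 78.87 %

78.87 %


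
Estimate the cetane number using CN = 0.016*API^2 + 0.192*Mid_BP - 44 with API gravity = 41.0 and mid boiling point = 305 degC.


CN = 0.016 * 41.0^2 + 0.192 * 305 - 44
CN = 26.896 + 58.56 - 44 = 41.456

41.456


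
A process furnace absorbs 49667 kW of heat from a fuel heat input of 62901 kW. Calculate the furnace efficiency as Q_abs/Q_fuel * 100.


Furnace efficiency = Q_absorbed / Q_fuel * 100
= 49667 / 62901 * 100 = 78.96

78.96 %


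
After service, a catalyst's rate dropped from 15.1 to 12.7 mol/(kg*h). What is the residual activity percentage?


Activity (%) = (rate_used / rate_fresh) * 100
rate_used = 12.7, rate_fresh = 15.1
= (12.7 / 15.1) * 100
= 0.8411 * 100 = 84.11

84.11 %


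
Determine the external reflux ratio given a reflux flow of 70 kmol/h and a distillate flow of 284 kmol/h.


Reflux ratio definition: R = L / D (liquid returned / distillate withdrawn)
L = 70 kmol/h, D = 284 kmol/h
R = 70 / 284 = 0.2465

0.2465


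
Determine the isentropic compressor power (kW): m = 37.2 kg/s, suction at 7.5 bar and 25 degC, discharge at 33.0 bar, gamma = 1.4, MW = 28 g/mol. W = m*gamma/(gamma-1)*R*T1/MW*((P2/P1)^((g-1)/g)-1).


Isentropic work: W = m*(gamma/(gamma-1))*(R*T1/MW)*((P2/P1)^((gamma-1)/gamma) - 1)
T1 = 25 + 273.15 = 298.15 K
Pressure ratio = 33.0 / 7.5 = 4.4
Exponent = (1.4 - 1)/1.4 = 0.285714
(P2/P1)^exp - 1 = 4.4^0.285714 - 1 = 0.527015
W = 37.2 * 1.4 / 0.4 * 8.314 * 298.15 / 28 * 0.527015 = 6075

6075 kW


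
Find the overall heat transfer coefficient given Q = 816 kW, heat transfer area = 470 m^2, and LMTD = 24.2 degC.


From Q = U*A*LMTD, U = Q / (A * LMTD)
U = 816 / (470 * 24.2) = 816 / 11374 = 0.07174

0.07174 kW/(m^2*K)


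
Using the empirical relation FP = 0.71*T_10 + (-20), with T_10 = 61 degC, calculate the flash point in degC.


FP = 0.71 * 61 + (-20) = 23.31

23.31 degC


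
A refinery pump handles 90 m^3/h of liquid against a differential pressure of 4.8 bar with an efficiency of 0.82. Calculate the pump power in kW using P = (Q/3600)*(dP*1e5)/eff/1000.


Q = 90 / 3600 = 0.025 m^3/s
P = 0.025 * (4.8 * 1e5) / 0.82 / 1000 = 14.63

14.63 kW


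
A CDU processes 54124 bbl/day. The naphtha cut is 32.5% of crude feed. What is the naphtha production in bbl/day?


Crude throughput = 54124 bbl/day
Fraction yield = 32.5%
yield = throughput * fraction / 100
yield = 54124 * 32.5 / 100 = 17590.3

17590.3 bbl/day


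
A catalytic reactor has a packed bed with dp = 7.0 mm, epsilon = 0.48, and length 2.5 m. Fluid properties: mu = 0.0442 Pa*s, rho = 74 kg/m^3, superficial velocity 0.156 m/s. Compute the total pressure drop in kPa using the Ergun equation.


dp = 7.0 mm = 0.007 m
Viscous term = 150*0.0442*0.156*(1-0.48)^2 / (0.007^2*0.48^3) = 51608.9
Inertial term = 1.75*74*0.156^2*(1-0.48) / (0.007*0.48^3) = 2116.9
dP/L = 51608.9 + 2116.9 = 53725.8 Pa/m
dP = 53725.8 * 2.5 / 1000 = 134.3 kPa

134.3 kPa


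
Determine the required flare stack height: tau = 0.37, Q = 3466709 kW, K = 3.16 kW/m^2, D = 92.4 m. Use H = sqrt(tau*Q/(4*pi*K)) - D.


tau*Q/(4*pi*K) = 0.37 * 3466709 / (4 * pi * 3.16) = 32301.5
sqrt(32301.5) = 179.726
H = 179.726 - 92.4 = 87.33

87.33 m


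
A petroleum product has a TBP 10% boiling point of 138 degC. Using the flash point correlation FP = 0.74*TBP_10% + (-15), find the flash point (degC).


FP = 0.74 * 138 + (-15) = 87.12

87.12 degC


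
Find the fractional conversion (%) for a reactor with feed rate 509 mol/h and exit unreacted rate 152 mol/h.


X = (F_in - F_out) / F_in * 100
Moles reacted = 509 - 152 = 357
X = 357 / 509 * 100
= 0.7014 * 100
= 70.14 %

70.14 %


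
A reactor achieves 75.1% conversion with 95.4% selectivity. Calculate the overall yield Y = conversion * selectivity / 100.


Overall yield = conversion (%) * selectivity (%) / 100
Conversion = 75.1%, Selectivity = 95.4%
Y = 75.1 * 95.4 / 100
= 71.6454 %

71.6454 %


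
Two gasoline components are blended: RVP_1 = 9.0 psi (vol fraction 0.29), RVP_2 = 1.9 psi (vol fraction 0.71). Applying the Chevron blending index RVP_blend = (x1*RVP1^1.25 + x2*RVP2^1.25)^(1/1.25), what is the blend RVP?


Chevron index: RVP_blend = (sum xi*RVPi^1.25)^(1/1.25)
RVP^1.25 terms: 0.29 * 9.0^1.25 + 0.71 * 1.9^1.25 = 6.10445
RVP_blend = 6.10445^(1/1.25) = 4.251

4.251 psi


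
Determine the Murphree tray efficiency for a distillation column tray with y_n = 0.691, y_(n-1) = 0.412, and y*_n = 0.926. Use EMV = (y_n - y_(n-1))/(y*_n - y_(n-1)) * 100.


Murphree vapor efficiency: EMV = (y_n - y_(n-1)) / (y*_n - y_(n-1)) * 100
EMV = (0.691 - 0.412) / (0.926 - 0.412) * 100 = 0.279 / 0.514 * 100 = 54.28

54.28 %


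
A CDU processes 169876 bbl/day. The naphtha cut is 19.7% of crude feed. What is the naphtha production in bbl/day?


Crude throughput = 169876 bbl/day
Fraction yield = 19.7%
yield = throughput * fraction / 100
yield = 169876 * 19.7 / 100 = 33465.572

33465.572 bbl/day


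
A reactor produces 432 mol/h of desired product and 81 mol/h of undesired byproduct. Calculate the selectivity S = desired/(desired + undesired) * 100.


Selectivity = desired / (desired + undesired) * 100
Total products = 432 + 81 = 513 mol/h
S = 432 / 513 * 100
= 0.8421 * 100
= 84.21 %

84.21 %


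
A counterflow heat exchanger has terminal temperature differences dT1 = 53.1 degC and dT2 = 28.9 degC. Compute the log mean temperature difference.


LMTD = (dT1 - dT2) / ln(dT1/dT2)
= (53.1 - 28.9) / ln(53.1 / 28.9) = 24.2 / 0.608335 = 39.78

39.78 degC


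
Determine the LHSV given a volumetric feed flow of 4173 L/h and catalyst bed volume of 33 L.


LHSV = volumetric feed rate / catalyst volume
= 4173 L/h / 33 L
= 126.5 h^-1

126.5 h^-1


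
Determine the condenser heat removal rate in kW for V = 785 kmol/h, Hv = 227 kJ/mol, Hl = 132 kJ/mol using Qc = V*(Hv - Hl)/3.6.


Qc = 785 * (227 - 132) / 3.6 = 785 * 95 / 3.6 = 20720

20720 kW


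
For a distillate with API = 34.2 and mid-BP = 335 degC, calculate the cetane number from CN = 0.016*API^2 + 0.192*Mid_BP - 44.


CN = 0.016 * 34.2^2 + 0.192 * 335 - 44
CN = 18.71424 + 64.32 - 44 = 39.03424

39.03424


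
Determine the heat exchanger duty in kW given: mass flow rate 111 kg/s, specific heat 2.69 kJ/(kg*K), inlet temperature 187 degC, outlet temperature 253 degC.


Q = m_dot * cp * delta_T
delta_T = 253 - 187 = 66 K
Q = 111 * 2.69 * 66
= 298.59 * 66
= 19706.94 kW

19706.94 kW


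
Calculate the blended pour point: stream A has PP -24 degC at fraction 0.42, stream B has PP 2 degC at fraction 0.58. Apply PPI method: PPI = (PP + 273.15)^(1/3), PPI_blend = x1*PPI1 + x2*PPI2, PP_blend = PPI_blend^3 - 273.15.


PPI_1 = (-24 + 273.15)^(1/3) = 6.292458
PPI_2 = (2 + 273.15)^(1/3) = 6.504139
PPI_blend = 0.42 * 6.292458 + 0.58 * 6.504139 = 6.415233
PP_blend = 6.415233^3 - 273.15 = 264.0203 - 273.15 = -9.13

-9.13 degC


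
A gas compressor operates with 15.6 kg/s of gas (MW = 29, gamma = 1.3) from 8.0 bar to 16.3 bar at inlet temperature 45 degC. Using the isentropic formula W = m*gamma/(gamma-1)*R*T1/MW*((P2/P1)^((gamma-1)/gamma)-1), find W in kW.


Isentropic work: W = m*(gamma/(gamma-1))*(R*T1/MW)*((P2/P1)^((gamma-1)/gamma) - 1)
T1 = 45 + 273.15 = 318.15 K
Pressure ratio = 16.3 / 8.0 = 2.0375
Exponent = (1.3 - 1)/1.3 = 0.230769
(P2/P1)^exp - 1 = 2.0375^0.230769 - 1 = 0.178502
W = 15.6 * 1.3 / 0.3 * 8.314 * 318.15 / 29 * 0.178502 = 1101

1101 kW


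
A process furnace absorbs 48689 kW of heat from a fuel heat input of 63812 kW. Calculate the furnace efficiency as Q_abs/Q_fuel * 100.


Furnace efficiency = Q_absorbed / Q_fuel * 100
= 48689 / 63812 * 100 = 76.30

76.30 %


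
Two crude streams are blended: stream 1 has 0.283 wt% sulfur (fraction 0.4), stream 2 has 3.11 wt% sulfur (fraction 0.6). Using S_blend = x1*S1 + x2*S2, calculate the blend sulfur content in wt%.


Linear sulfur blending: S_blend = x1*S1 + x2*S2
Contribution 1: 0.4 * 0.283 = 0.1132 wt%
Contribution 2: 0.6 * 3.11 = 1.866 wt%
S_blend = 0.1132 + 1.866 = 1.9792

1.9792 wt%


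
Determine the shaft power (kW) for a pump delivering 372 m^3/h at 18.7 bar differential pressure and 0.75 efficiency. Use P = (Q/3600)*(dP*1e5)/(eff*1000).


Q = 372 / 3600 = 0.103333 m^3/s
P = 0.103333 * (18.7 * 1e5) / 0.75 / 1000 = 257.6

257.6 kW


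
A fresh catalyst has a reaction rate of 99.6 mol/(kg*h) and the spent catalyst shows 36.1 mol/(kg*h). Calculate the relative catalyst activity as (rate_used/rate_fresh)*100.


Activity (%) = (rate_used / rate_fresh) * 100
rate_used = 36.1, rate_fresh = 99.6
= (36.1 / 99.6) * 100
= 0.3624 * 100 = 36.24

36.24 %


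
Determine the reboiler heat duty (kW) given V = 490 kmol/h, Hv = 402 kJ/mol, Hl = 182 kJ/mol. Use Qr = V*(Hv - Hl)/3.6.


Qr = 490 * (402 - 182) / 3.6 = 490 * 220 / 3.6 = 29940

29940 kW


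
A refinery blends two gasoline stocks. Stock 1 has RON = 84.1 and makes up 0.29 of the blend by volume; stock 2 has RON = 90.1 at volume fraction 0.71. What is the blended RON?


Linear blending: RON_blend = sum(vi * RONi)
Contribution 1: 0.29 * 84.1 = 24.389
Contribution 2: 0.71 * 90.1 = 63.971
RON_blend = 24.389 + 63.971 = 88.36

88.36


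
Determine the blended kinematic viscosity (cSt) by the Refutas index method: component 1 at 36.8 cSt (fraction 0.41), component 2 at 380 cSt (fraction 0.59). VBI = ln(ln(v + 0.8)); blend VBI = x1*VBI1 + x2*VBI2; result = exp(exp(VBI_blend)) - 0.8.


Refutas method: VBN_i = 14.534*ln(ln(visc_i + 0.8)) + 10.975, blended linearly by mass fraction; since VBN is linear in VBI_i = ln(ln(visc_i + 0.8)) and the fractions sum to 1, blend VBI directly: visc = exp(exp(VBI_blend)) - 0.8
VBI_1 = ln(ln(36.8 + 0.8)) = 1.28841
VBI_2 = ln(ln(380 + 0.8)) = 1.78209
VBI_blend = 0.41 * 1.28841 + 0.59 * 1.78209 = 1.57968
visc_blend = exp(exp(1.57968)) - 0.8 = 127.4

127.4 cSt


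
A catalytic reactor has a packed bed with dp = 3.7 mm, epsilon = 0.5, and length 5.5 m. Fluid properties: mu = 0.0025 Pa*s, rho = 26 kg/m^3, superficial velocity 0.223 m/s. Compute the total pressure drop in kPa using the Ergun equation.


dp = 3.7 mm = 0.0037 m
Viscous term = 150*0.0025*0.223*(1-0.5)^2 / (0.0037^2*0.5^3) = 12216.9
Inertial term = 1.75*26*0.223^2*(1-0.5) / (0.0037*0.5^3) = 2446.13
dP/L = 12216.9 + 2446.13 = 14663 Pa/m
dP = 14663 * 5.5 / 1000 = 80.65 kPa

80.65 kPa


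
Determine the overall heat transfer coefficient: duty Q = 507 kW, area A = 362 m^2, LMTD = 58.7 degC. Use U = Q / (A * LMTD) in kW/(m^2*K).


From Q = U*A*LMTD, U = Q / (A * LMTD)
U = 507 / (362 * 58.7) = 507 / 21249.4 = 0.02386

0.02386 kW/(m^2*K)


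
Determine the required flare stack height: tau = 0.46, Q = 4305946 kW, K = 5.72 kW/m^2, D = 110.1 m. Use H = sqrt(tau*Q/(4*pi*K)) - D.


tau*Q/(4*pi*K) = 0.46 * 4305946 / (4 * pi * 5.72) = 27556.3
sqrt(27556.3) = 166.001
H = 166.001 - 110.1 = 55.90

55.90 m


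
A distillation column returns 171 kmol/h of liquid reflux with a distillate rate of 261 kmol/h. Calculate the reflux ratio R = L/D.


Reflux ratio definition: R = L / D (liquid returned / distillate withdrawn)
L = 171 kmol/h, D = 261 kmol/h
R = 171 / 261 = 0.6552

0.6552


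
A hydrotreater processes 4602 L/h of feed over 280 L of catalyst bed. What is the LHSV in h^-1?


LHSV = volumetric feed rate / catalyst volume
= 4602 L/h / 280 L
= 16.44 h^-1

16.44 h^-1


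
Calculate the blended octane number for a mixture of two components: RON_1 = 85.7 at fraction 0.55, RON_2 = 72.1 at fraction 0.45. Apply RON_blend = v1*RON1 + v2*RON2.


Linear blending: RON_blend = sum(vi * RONi)
Contribution 1: 0.55 * 85.7 = 47.135
Contribution 2: 0.45 * 72.1 = 32.445
RON_blend = 47.135 + 32.445 = 79.58

79.58


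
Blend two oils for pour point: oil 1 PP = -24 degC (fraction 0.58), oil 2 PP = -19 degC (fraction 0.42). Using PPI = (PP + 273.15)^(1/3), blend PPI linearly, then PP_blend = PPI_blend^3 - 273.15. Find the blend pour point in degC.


PPI_1 = (-24 + 273.15)^(1/3) = 6.292458
PPI_2 = (-19 + 273.15)^(1/3) = 6.334272
PPI_blend = 0.58 * 6.292458 + 0.42 * 6.334272 = 6.31002
PP_blend = 6.31002^3 - 273.15 = 251.242 - 273.15 = -21.91

-21.91 degC


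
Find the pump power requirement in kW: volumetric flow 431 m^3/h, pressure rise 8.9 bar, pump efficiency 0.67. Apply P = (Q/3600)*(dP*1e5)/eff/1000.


Q = 431 / 3600 = 0.119722 m^3/s
P = 0.119722 * (8.9 * 1e5) / 0.67 / 1000 = 159.0

159.0 kW


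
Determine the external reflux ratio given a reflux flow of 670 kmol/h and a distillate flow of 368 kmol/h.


Reflux ratio definition: R = L / D (liquid returned / distillate withdrawn)
L = 670 kmol/h, D = 368 kmol/h
R = 670 / 368 = 1.821

1.821


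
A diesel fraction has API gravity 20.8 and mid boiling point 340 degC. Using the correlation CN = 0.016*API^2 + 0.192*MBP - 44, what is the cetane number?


CN = 0.016 * 20.8^2 + 0.192 * 340 - 44
CN = 6.92224 + 65.28 - 44 = 28.20224

28.20224


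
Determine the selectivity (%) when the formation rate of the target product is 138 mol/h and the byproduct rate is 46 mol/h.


Selectivity = desired / (desired + undesired) * 100
Total products = 138 + 46 = 184 mol/h
S = 138 / 184 * 100
= 0.7500 * 100
= 75.00 %

75.00 %


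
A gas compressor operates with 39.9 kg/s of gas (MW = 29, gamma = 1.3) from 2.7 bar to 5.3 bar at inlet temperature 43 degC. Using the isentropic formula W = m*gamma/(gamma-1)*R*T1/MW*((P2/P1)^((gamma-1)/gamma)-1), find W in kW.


Isentropic work: W = m*(gamma/(gamma-1))*(R*T1/MW)*((P2/P1)^((gamma-1)/gamma) - 1)
T1 = 43 + 273.15 = 316.15 K
Pressure ratio = 5.3 / 2.7 = 1.96296
Exponent = (1.3 - 1)/1.3 = 0.230769
(P2/P1)^exp - 1 = 1.96296^0.230769 - 1 = 0.168409
W = 39.9 * 1.3 / 0.3 * 8.314 * 316.15 / 29 * 0.168409 = 2639

2639 kW
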